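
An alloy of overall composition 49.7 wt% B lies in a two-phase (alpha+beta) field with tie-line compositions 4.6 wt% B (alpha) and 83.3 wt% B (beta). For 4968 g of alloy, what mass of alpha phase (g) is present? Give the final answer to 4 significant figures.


f_alpha = (C_beta - C0) / (C_beta - C_alpha)
f_alpha = (83.3 - 49.7) / (83.3 - 4.6) = 0.426938
m_alpha = f_alpha * m_total = 0.426938 * 4968 = 2121 g


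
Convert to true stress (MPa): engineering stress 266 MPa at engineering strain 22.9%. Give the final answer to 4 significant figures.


sigma_true = sigma_eng * (1 + epsilon_eng)
sigma_true = 266 * (1 + 0.229)
sigma_true = 326.9 MPa


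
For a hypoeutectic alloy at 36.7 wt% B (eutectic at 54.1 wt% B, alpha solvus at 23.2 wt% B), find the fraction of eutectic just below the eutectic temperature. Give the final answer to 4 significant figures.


f_primary = (C_e - C0) / (C_e - C_alpha_max)
f_primary = (54.1 - 36.7) / (54.1 - 23.2)
f_primary = 0.563107
f_eutectic = 1 - 0.563107 = 0.4369


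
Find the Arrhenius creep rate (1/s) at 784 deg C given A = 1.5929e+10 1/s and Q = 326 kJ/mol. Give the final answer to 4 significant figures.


rate = A * exp(-Q / (R*T))
T = 784 + 273.15 = 1057.15 K
rate = 1.5929e+10 * exp(-326e3 / (8.314 * 1057.15))
rate = 1.241e-06 1/s


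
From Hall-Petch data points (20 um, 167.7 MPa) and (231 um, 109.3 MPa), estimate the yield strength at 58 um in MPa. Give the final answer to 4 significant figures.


sigma_y = sigma0 + k / sqrt(d)
1/sqrt(d1) = 1/sqrt(2e-05) = 223.607;  1/sqrt(d2) = 65.7952
k = (sigma1 - sigma2) / (1/sqrt(d1) - 1/sqrt(d2)) = (167.7 - 109.3) / (223.607 - 65.7952) = 0.370061 MPa*m^0.5
sigma0 = sigma1 - k/sqrt(d1) = 167.7 - 0.370061*223.607 = 84.9517 MPa
sigma_y(d3) = 84.9517 + 0.370061 / sqrt(5.8e-05) = 133.5 MPa


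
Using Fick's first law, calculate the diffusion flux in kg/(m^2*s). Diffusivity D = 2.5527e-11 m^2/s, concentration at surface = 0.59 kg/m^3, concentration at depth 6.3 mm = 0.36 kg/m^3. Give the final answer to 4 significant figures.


J = -D * (dC/dx) = D * (C1 - C2) / dx
J = 2.5527e-11 * (0.59 - 0.36) / 6.3e-03
J = 9.319e-10 kg/(m^2*s)


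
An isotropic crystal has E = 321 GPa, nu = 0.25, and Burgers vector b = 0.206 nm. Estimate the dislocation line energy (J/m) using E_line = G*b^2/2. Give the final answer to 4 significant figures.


Step 1: G = E / (2*(1+nu))
G = 321 / (2*(1+0.25)) = 128.4 GPa = 1.284e+11 Pa
Step 2: E_line = G*b^2/2
b = 0.206 nm = 2.06e-10 m
E_line = 0.5 * 1.284e+11 * (2.06e-10)^2 = 2.724e-09 J/m


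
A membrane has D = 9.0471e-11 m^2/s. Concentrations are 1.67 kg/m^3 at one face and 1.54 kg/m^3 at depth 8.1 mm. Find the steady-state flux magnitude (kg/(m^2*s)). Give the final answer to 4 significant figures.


J = -D * (dC/dx) = D * (C1 - C2) / dx
J = 9.0471e-11 * (1.67 - 1.54) / 8.1e-03
J = 1.452e-09 kg/(m^2*s)


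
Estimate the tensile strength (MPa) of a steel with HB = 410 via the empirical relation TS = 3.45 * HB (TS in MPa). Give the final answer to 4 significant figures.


TS (MPa) = 3.45 * HB
TS = 3.45 * 410
TS = 1415 MPa


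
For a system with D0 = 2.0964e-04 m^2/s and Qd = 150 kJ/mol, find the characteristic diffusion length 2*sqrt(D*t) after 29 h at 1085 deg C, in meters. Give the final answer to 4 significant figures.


Step 1: D = D0 * exp(-Qd/(R*T))
T = 1358.15 K
D = 2.0964e-04 * exp(-150e3 / (8.314 * 1358.15)) = 3.56652e-10 m^2/s
Step 2: L = 2*sqrt(D*t)
t = 29 h = 104400 s
L = 2*sqrt(3.56652e-10 * 104400) = 0.0122 m


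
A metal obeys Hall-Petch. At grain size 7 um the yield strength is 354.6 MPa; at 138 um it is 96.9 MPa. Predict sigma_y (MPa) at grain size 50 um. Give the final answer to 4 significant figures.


sigma_y = sigma0 + k / sqrt(d)
1/sqrt(d1) = 1/sqrt(7e-06) = 377.964;  1/sqrt(d2) = 85.1257
k = (sigma1 - sigma2) / (1/sqrt(d1) - 1/sqrt(d2)) = (354.6 - 96.9) / (377.964 - 85.1257) = 0.880006 MPa*m^0.5
sigma0 = sigma1 - k/sqrt(d1) = 354.6 - 0.880006*377.964 = 21.9889 MPa
sigma_y(d3) = 21.9889 + 0.880006 / sqrt(5e-05) = 146.4 MPa


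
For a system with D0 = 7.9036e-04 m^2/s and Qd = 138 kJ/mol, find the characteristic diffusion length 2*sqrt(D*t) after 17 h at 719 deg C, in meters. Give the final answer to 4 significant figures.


Step 1: D = D0 * exp(-Qd/(R*T))
T = 992.15 K
D = 7.9036e-04 * exp(-138e3 / (8.314 * 992.15)) = 4.28695e-11 m^2/s
Step 2: L = 2*sqrt(D*t)
t = 17 h = 61200 s
L = 2*sqrt(4.28695e-11 * 61200) = 3.24e-03 m


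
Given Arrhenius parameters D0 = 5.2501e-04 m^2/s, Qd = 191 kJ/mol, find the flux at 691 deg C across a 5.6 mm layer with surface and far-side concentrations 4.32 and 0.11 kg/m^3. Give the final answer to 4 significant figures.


Step 1: D = D0 * exp(-Qd/(R*T))
T = 691 + 273.15 = 964.15 K
D = 5.2501e-04 * exp(-191e3 / (8.314 * 964.15)) = 2.3551e-14 m^2/s
Step 2: J = D * (C1 - C2) / dx
J = 2.3551e-14 * (4.32 - 0.11) / 5.6e-03
J = 1.771e-11 kg/(m^2*s)


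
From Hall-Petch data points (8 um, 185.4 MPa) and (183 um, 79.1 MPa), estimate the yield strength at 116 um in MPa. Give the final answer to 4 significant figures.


sigma_y = sigma0 + k / sqrt(d)
1/sqrt(d1) = 1/sqrt(8e-06) = 353.553;  1/sqrt(d2) = 73.9221
k = (sigma1 - sigma2) / (1/sqrt(d1) - 1/sqrt(d2)) = (185.4 - 79.1) / (353.553 - 73.9221) = 0.380143 MPa*m^0.5
sigma0 = sigma1 - k/sqrt(d1) = 185.4 - 0.380143*353.553 = 50.999 MPa
sigma_y(d3) = 50.999 + 0.380143 / sqrt(1.16e-04) = 86.29 MPa


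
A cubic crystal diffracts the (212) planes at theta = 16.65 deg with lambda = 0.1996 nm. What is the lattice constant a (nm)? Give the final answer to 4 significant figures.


d = lambda / (2*sin(theta))
d = 0.1996 / (2*sin(16.65 deg))
d = 0.348312 nm
a = d * sqrt(h^2+k^2+l^2) = 0.348312 * sqrt(9)
a = 1.045 nm


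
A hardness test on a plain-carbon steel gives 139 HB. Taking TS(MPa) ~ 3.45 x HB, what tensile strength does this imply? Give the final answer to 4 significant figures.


TS (MPa) = 3.45 * HB
TS = 3.45 * 139
TS = 479.6 MPa


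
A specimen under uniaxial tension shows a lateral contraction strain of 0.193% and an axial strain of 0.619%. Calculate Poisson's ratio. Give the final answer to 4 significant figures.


nu = -epsilon_lat / epsilon_axial
Lateral strain is contraction (negative), so using magnitudes:
nu = 0.193 / 0.619
nu = 0.3118


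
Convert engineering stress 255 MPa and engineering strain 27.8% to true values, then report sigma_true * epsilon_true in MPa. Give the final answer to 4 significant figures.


sigma_true = sigma_eng * (1 + epsilon_eng)
sigma_true = 255 * (1 + 0.278) = 325.89 MPa
epsilon_true = ln(1 + epsilon_eng)
epsilon_true = ln(1 + 0.278) = 0.245296
sigma_true * epsilon_true = 325.89 * 0.245296 = 79.94 MPa


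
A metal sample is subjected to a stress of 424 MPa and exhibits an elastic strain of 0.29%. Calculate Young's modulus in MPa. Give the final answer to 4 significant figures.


E = sigma / epsilon
epsilon = 0.29% = 2.9e-03
E = 424 / 2.9e-03
E = 146200 MPa


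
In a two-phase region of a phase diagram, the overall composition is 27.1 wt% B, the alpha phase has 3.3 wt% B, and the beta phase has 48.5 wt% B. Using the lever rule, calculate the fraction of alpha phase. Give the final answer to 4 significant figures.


f_alpha = (C_beta - C0) / (C_beta - C_alpha)
f_alpha = (48.5 - 27.1) / (48.5 - 3.3)
f_alpha = 0.4735


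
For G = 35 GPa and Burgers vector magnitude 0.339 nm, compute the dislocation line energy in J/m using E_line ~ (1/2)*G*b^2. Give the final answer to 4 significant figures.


E = G*b^2/2
b = 0.339 nm = 3.39e-10 m
G = 35 GPa = 3.5e+10 Pa
E = 0.5 * 3.5e+10 * (3.39e-10)^2
E = 2.011e-09 J/m


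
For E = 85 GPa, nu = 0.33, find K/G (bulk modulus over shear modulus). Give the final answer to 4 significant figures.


G = E / (2*(1+nu))
G = 85 / (2*(1+0.33)) = 31.9549 GPa
K = E / (3*(1-2*nu))
K = 85 / (3*(1-2*0.33)) = 83.3333 GPa
K/G = 83.3333 / 31.9549 = 2.608


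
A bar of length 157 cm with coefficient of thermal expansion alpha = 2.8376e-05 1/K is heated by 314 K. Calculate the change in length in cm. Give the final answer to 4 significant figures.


dL = L0 * alpha * dT
dL = 157 * 2.8376e-05 * 314
dL = 1.399 cm


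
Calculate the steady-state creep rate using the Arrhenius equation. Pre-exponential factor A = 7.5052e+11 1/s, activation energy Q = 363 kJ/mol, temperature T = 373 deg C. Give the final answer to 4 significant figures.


rate = A * exp(-Q / (R*T))
T = 373 + 273.15 = 646.15 K
rate = 7.5052e+11 * exp(-363e3 / (8.314 * 646.15))
rate = 3.384e-18 1/s


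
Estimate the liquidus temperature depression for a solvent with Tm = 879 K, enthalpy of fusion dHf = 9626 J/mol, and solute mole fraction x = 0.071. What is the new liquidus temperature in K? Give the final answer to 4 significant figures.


dT = R*Tm^2*x / dHf
dT = 8.314 * 879^2 * 0.071 / 9626
dT = 47.3806 K
T_new = 879 - 47.3806 = 831.6 K


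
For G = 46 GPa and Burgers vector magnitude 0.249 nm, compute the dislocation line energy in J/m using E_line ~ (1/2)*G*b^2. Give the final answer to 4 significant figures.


E = G*b^2/2
b = 0.249 nm = 2.49e-10 m
G = 46 GPa = 4.6e+10 Pa
E = 0.5 * 4.6e+10 * (2.49e-10)^2
E = 1.426e-09 J/m


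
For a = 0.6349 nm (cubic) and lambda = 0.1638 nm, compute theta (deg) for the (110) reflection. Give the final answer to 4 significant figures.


d = a / sqrt(h^2+k^2+l^2)
d = 0.6349 / sqrt(2) = 0.448942 nm
lambda = 2*d*sin(theta)  =>  sin(theta) = lambda / (2*d)
sin(theta) = 0.1638 / (2 * 0.448942) = 0.182429
theta = 10.51 deg


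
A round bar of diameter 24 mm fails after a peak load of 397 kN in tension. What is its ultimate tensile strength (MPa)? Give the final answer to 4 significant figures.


A0 = pi*(d/2)^2 = pi*(24/2)^2 = 452.389 mm^2
UTS = F_max / A0 = 397*1000 / 452.389
UTS = 877.6 MPa


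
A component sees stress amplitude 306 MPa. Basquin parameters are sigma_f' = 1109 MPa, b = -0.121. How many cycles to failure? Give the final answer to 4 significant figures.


sigma_a = sigma_f' * (2*Nf)^b
2*Nf = (sigma_a / sigma_f')^(1/b)
2*Nf = (306 / 1109)^(1/-0.121)
2*Nf = 41838
Nf = 20920 cycles


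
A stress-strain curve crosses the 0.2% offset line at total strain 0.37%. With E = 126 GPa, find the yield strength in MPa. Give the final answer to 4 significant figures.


Offset strain = 0.002
Elastic strain at yield = total_strain - offset = 3.7e-03 - 0.002 = 1.7e-03
sigma_y = E * elastic_strain = 126000 * 1.7e-03
sigma_y = 214.2 MPa


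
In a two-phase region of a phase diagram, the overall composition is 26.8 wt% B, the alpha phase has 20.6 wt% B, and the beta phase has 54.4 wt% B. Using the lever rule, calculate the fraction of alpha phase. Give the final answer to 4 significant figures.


f_alpha = (C_beta - C0) / (C_beta - C_alpha)
f_alpha = (54.4 - 26.8) / (54.4 - 20.6)
f_alpha = 0.8166


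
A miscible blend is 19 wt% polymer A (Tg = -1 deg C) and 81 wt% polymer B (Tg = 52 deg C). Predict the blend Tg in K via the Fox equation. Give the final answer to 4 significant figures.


1/Tg = w1/Tg1 + w2/Tg2 (in Kelvin)
Tg1 = 272.15 K, Tg2 = 325.15 K
1/Tg = 0.19/272.15 + 0.81/325.15
Tg = 313.5 K


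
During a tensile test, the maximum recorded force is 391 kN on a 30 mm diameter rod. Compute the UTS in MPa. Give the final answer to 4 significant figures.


A0 = pi*(d/2)^2 = pi*(30/2)^2 = 706.858 mm^2
UTS = F_max / A0 = 391*1000 / 706.858
UTS = 553.2 MPa


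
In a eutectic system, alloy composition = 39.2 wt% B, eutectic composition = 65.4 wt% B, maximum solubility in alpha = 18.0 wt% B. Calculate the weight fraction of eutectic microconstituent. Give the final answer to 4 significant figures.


f_primary = (C_e - C0) / (C_e - C_alpha_max)
f_primary = (65.4 - 39.2) / (65.4 - 18.0)
f_primary = 0.552743
f_eutectic = 1 - 0.552743 = 0.4473


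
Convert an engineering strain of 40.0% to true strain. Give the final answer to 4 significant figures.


epsilon_true = ln(1 + epsilon_eng)
epsilon_true = ln(1 + 0.4)
epsilon_true = 0.3365


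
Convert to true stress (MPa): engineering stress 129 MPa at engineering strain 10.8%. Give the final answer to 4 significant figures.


sigma_true = sigma_eng * (1 + epsilon_eng)
sigma_true = 129 * (1 + 0.108)
sigma_true = 142.9 MPa


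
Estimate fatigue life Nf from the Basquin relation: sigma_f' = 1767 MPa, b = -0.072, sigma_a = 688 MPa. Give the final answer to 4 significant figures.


sigma_a = sigma_f' * (2*Nf)^b
2*Nf = (sigma_a / sigma_f')^(1/b)
2*Nf = (688 / 1767)^(1/-0.072)
2*Nf = 489280
Nf = 244600 cycles


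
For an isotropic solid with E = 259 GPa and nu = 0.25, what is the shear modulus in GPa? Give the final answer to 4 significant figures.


G = E / (2*(1+nu))
G = 259 / (2*(1+0.25))
G = 103.6 GPa


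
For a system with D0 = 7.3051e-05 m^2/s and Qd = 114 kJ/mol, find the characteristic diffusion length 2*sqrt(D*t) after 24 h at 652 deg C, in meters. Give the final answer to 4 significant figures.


Step 1: D = D0 * exp(-Qd/(R*T))
T = 925.15 K
D = 7.3051e-05 * exp(-114e3 / (8.314 * 925.15)) = 2.67221e-11 m^2/s
Step 2: L = 2*sqrt(D*t)
t = 24 h = 86400 s
L = 2*sqrt(2.67221e-11 * 86400) = 3.039e-03 m


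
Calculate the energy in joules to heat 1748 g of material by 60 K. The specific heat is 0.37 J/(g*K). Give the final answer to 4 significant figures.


Q = m * cp * dT
Q = 1748 * 0.37 * 60
Q = 38810 J


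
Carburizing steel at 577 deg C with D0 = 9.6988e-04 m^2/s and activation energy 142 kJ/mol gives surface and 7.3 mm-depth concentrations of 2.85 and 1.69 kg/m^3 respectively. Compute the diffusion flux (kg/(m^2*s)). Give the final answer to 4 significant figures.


Step 1: D = D0 * exp(-Qd/(R*T))
T = 577 + 273.15 = 850.15 K
D = 9.6988e-04 * exp(-142e3 / (8.314 * 850.15)) = 1.82677e-12 m^2/s
Step 2: J = D * (C1 - C2) / dx
J = 1.82677e-12 * (2.85 - 1.69) / 7.3e-03
J = 2.903e-10 kg/(m^2*s)


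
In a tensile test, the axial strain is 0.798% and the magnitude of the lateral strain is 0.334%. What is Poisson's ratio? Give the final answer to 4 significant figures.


nu = -epsilon_lat / epsilon_axial
Lateral strain is contraction (negative), so using magnitudes:
nu = 0.334 / 0.798
nu = 0.4185


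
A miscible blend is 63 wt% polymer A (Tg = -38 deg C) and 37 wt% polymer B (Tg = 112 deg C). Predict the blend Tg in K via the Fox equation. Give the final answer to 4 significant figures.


1/Tg = w1/Tg1 + w2/Tg2 (in Kelvin)
Tg1 = 235.15 K, Tg2 = 385.15 K
1/Tg = 0.63/235.15 + 0.37/385.15
Tg = 274.7 K


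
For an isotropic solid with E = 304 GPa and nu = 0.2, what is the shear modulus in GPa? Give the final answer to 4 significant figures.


G = E / (2*(1+nu))
G = 304 / (2*(1+0.2))
G = 126.7 GPa


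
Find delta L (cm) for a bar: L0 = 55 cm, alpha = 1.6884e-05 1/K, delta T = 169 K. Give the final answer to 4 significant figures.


dL = L0 * alpha * dT
dL = 55 * 1.6884e-05 * 169
dL = 0.1569 cm


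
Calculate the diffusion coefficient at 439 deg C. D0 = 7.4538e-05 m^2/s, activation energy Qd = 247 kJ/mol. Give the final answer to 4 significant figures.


D = D0 * exp(-Qd / (R*T))
T = 712.15 K
D = 7.4538e-05 * exp(-247e3 / (8.314 * 712.15))
D = 5.686e-23 m^2/s


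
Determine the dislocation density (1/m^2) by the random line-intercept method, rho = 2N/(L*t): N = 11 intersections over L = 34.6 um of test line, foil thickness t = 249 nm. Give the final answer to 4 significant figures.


rho = 2N / (L * t)
L = 34.6 um = 3.46e-05 m, t = 249 nm = 2.49e-07 m
rho = 2 * 11 / (3.46e-05 * 2.49e-07)
rho = 2.554e+12 1/m^2


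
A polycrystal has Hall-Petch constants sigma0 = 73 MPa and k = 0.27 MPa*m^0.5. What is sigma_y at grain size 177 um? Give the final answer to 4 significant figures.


sigma_y = sigma0 + k / sqrt(d)
d = 177 um = 1.77e-04 m
sigma_y = 73 + 0.27 / sqrt(1.77e-04)
sigma_y = 93.29 MPa


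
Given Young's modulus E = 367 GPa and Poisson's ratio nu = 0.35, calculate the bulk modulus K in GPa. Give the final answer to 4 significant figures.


K = E / (3*(1-2*nu))
K = 367 / (3*(1-2*0.35))
K = 407.8 GPa


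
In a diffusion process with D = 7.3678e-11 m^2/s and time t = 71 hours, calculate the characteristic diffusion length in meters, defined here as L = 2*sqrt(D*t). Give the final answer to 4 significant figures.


t = 71 hr = 255600 s
Diffusion length = 2*sqrt(D*t)
= 2*sqrt(7.3678e-11 * 255600)
= 8.679e-03 m


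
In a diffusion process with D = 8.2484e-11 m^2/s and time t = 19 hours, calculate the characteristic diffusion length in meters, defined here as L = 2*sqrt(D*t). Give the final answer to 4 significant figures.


t = 19 hr = 68400 s
Diffusion length = 2*sqrt(D*t)
= 2*sqrt(8.2484e-11 * 68400)
= 4.751e-03 m


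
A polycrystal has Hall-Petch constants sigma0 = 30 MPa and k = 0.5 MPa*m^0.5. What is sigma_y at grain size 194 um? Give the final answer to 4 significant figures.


sigma_y = sigma0 + k / sqrt(d)
d = 194 um = 1.94e-04 m
sigma_y = 30 + 0.5 / sqrt(1.94e-04)
sigma_y = 65.9 MPa


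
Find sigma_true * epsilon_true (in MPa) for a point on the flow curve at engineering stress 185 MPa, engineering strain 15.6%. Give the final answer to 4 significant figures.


sigma_true = sigma_eng * (1 + epsilon_eng)
sigma_true = 185 * (1 + 0.156) = 213.86 MPa
epsilon_true = ln(1 + epsilon_eng)
epsilon_true = ln(1 + 0.156) = 0.144966
sigma_true * epsilon_true = 213.86 * 0.144966 = 31 MPa


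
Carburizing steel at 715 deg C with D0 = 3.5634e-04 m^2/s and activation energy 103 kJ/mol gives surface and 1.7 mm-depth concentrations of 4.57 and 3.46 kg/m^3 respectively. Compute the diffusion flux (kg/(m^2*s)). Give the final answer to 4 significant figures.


Step 1: D = D0 * exp(-Qd/(R*T))
T = 715 + 273.15 = 988.15 K
D = 3.5634e-04 * exp(-103e3 / (8.314 * 988.15)) = 1.27932e-09 m^2/s
Step 2: J = D * (C1 - C2) / dx
J = 1.27932e-09 * (4.57 - 3.46) / 1.7e-03
J = 8.353e-07 kg/(m^2*s)


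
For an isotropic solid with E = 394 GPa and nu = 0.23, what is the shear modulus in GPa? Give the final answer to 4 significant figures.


G = E / (2*(1+nu))
G = 394 / (2*(1+0.23))
G = 160.2 GPa


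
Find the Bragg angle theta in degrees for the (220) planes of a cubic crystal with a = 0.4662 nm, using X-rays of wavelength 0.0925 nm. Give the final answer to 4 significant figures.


d = a / sqrt(h^2+k^2+l^2)
d = 0.4662 / sqrt(8) = 0.164827 nm
lambda = 2*d*sin(theta)  =>  sin(theta) = lambda / (2*d)
sin(theta) = 0.0925 / (2 * 0.164827) = 0.280598
theta = 16.3 deg


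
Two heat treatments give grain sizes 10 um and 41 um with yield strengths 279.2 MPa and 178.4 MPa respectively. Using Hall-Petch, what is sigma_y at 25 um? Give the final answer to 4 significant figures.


sigma_y = sigma0 + k / sqrt(d)
1/sqrt(d1) = 1/sqrt(1e-05) = 316.228;  1/sqrt(d2) = 156.174
k = (sigma1 - sigma2) / (1/sqrt(d1) - 1/sqrt(d2)) = (279.2 - 178.4) / (316.228 - 156.174) = 0.629787 MPa*m^0.5
sigma0 = sigma1 - k/sqrt(d1) = 279.2 - 0.629787*316.228 = 80.0437 MPa
sigma_y(d3) = 80.0437 + 0.629787 / sqrt(2.5e-05) = 206 MPa


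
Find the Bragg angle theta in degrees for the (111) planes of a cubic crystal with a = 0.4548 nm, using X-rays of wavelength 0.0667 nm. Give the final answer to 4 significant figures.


d = a / sqrt(h^2+k^2+l^2)
d = 0.4548 / sqrt(3) = 0.262579 nm
lambda = 2*d*sin(theta)  =>  sin(theta) = lambda / (2*d)
sin(theta) = 0.0667 / (2 * 0.262579) = 0.127009
theta = 7.297 deg


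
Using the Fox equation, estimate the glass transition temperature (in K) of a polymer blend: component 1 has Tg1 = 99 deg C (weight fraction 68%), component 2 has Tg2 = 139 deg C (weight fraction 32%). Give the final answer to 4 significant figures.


1/Tg = w1/Tg1 + w2/Tg2 (in Kelvin)
Tg1 = 372.15 K, Tg2 = 412.15 K
1/Tg = 0.68/372.15 + 0.32/412.15
Tg = 384.1 K


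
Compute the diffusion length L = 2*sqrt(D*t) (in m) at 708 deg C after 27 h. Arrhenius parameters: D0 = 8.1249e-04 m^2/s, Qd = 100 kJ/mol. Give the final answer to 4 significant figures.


Step 1: D = D0 * exp(-Qd/(R*T))
T = 981.15 K
D = 8.1249e-04 * exp(-100e3 / (8.314 * 981.15)) = 3.85308e-09 m^2/s
Step 2: L = 2*sqrt(D*t)
t = 27 h = 97200 s
L = 2*sqrt(3.85308e-09 * 97200) = 0.0387 m


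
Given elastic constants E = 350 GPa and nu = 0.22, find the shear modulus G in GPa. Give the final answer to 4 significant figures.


G = E / (2*(1+nu))
G = 350 / (2*(1+0.22))
G = 143.4 GPa


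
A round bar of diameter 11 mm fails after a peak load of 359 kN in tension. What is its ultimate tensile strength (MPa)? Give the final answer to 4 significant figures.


A0 = pi*(d/2)^2 = pi*(11/2)^2 = 95.0332 mm^2
UTS = F_max / A0 = 359*1000 / 95.0332
UTS = 3778 MPa


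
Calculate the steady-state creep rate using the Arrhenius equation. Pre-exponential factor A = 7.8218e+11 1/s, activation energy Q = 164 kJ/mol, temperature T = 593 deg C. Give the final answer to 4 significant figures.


rate = A * exp(-Q / (R*T))
T = 593 + 273.15 = 866.15 K
rate = 7.8218e+11 * exp(-164e3 / (8.314 * 866.15))
rate = 100.6 1/s


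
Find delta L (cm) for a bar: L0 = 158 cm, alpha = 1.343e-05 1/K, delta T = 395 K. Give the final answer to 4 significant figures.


dL = L0 * alpha * dT
dL = 158 * 1.343e-05 * 395
dL = 0.8382 cm


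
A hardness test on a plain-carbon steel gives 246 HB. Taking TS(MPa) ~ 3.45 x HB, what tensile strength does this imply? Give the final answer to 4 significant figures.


TS (MPa) = 3.45 * HB
TS = 3.45 * 246
TS = 848.7 MPa


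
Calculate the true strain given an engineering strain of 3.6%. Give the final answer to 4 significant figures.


epsilon_true = ln(1 + epsilon_eng)
epsilon_true = ln(1 + 0.036)
epsilon_true = 0.03537


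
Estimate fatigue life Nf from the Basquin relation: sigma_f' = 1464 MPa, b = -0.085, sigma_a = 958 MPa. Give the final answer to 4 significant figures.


sigma_a = sigma_f' * (2*Nf)^b
2*Nf = (sigma_a / sigma_f')^(1/b)
2*Nf = (958 / 1464)^(1/-0.085)
2*Nf = 146.815
Nf = 73.41 cycles


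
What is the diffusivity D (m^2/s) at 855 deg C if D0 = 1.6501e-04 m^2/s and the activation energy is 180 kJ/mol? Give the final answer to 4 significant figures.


D = D0 * exp(-Qd / (R*T))
T = 1128.15 K
D = 1.6501e-04 * exp(-180e3 / (8.314 * 1128.15))
D = 7.638e-13 m^2/s


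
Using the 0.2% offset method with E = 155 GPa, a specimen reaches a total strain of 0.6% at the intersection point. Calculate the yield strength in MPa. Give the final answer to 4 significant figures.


Offset strain = 0.002
Elastic strain at yield = total_strain - offset = 6e-03 - 0.002 = 4e-03
sigma_y = E * elastic_strain = 155000 * 4e-03
sigma_y = 620 MPa


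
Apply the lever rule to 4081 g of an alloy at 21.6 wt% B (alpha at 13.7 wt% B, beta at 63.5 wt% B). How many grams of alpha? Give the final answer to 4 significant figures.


f_alpha = (C_beta - C0) / (C_beta - C_alpha)
f_alpha = (63.5 - 21.6) / (63.5 - 13.7) = 0.841365
m_alpha = f_alpha * m_total = 0.841365 * 4081 = 3434 g


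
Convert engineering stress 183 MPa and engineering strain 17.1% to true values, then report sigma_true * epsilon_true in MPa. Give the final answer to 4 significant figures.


sigma_true = sigma_eng * (1 + epsilon_eng)
sigma_true = 183 * (1 + 0.171) = 214.293 MPa
epsilon_true = ln(1 + epsilon_eng)
epsilon_true = ln(1 + 0.171) = 0.157858
sigma_true * epsilon_true = 214.293 * 0.157858 = 33.83 MPa


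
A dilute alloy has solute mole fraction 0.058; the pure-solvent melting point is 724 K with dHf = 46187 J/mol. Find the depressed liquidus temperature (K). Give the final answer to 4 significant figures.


dT = R*Tm^2*x / dHf
dT = 8.314 * 724^2 * 0.058 / 46187
dT = 5.47262 K
T_new = 724 - 5.47262 = 718.5 K


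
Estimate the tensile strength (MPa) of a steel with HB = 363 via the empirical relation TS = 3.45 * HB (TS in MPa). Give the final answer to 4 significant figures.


TS (MPa) = 3.45 * HB
TS = 3.45 * 363
TS = 1252 MPa


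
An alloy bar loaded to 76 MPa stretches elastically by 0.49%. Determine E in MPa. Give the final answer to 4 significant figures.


E = sigma / epsilon
epsilon = 0.49% = 4.9e-03
E = 76 / 4.9e-03
E = 15510 MPa


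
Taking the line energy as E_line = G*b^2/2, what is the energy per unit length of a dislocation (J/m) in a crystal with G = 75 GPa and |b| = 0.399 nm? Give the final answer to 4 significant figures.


E = G*b^2/2
b = 0.399 nm = 3.99e-10 m
G = 75 GPa = 7.5e+10 Pa
E = 0.5 * 7.5e+10 * (3.99e-10)^2
E = 5.97e-09 J/m


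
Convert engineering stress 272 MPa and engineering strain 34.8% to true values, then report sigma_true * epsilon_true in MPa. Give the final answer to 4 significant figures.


sigma_true = sigma_eng * (1 + epsilon_eng)
sigma_true = 272 * (1 + 0.348) = 366.656 MPa
epsilon_true = ln(1 + epsilon_eng)
epsilon_true = ln(1 + 0.348) = 0.298622
sigma_true * epsilon_true = 366.656 * 0.298622 = 109.5 MPa


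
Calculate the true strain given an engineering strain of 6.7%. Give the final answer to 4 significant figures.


epsilon_true = ln(1 + epsilon_eng)
epsilon_true = ln(1 + 0.067)
epsilon_true = 0.06485


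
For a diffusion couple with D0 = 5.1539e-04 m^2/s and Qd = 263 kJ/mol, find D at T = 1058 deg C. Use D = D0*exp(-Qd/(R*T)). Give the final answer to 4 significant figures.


D = D0 * exp(-Qd / (R*T))
T = 1331.15 K
D = 5.1539e-04 * exp(-263e3 / (8.314 * 1331.15))
D = 2.464e-14 m^2/s


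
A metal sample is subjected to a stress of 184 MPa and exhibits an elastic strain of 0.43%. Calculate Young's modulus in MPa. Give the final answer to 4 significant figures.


E = sigma / epsilon
epsilon = 0.43% = 4.3e-03
E = 184 / 4.3e-03
E = 42790 MPa


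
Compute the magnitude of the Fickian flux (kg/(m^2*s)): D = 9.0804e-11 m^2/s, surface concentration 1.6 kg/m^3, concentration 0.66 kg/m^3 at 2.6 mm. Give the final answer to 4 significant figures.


J = -D * (dC/dx) = D * (C1 - C2) / dx
J = 9.0804e-11 * (1.6 - 0.66) / 2.6e-03
J = 3.283e-08 kg/(m^2*s)


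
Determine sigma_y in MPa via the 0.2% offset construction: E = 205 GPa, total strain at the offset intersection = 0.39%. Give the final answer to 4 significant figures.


Offset strain = 0.002
Elastic strain at yield = total_strain - offset = 3.9e-03 - 0.002 = 1.9e-03
sigma_y = E * elastic_strain = 205000 * 1.9e-03
sigma_y = 389.5 MPa


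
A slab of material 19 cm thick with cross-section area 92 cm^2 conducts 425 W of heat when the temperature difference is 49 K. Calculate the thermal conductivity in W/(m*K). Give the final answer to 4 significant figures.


k = Q*L / (A*dT)
L = 0.19 m, A = 9.2e-03 m^2
k = 425 * 0.19 / (9.2e-03 * 49)
k = 179.1 W/(m*K)


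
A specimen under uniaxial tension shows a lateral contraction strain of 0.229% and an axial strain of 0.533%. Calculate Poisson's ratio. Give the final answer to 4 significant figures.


nu = -epsilon_lat / epsilon_axial
Lateral strain is contraction (negative), so using magnitudes:
nu = 0.229 / 0.533
nu = 0.4296


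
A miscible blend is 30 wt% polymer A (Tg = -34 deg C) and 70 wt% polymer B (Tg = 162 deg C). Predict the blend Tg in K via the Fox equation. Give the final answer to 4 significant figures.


1/Tg = w1/Tg1 + w2/Tg2 (in Kelvin)
Tg1 = 239.15 K, Tg2 = 435.15 K
1/Tg = 0.3/239.15 + 0.7/435.15
Tg = 349.3 K


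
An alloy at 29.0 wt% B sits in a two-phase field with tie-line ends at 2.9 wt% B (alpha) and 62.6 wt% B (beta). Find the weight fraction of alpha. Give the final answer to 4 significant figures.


f_alpha = (C_beta - C0) / (C_beta - C_alpha)
f_alpha = (62.6 - 29.0) / (62.6 - 2.9)
f_alpha = 0.5628


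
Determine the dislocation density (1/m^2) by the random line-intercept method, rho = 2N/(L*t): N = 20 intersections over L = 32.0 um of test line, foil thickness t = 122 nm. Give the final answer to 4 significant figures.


rho = 2N / (L * t)
L = 32.0 um = 3.2e-05 m, t = 122 nm = 1.22e-07 m
rho = 2 * 20 / (3.2e-05 * 1.22e-07)
rho = 1.025e+13 1/m^2


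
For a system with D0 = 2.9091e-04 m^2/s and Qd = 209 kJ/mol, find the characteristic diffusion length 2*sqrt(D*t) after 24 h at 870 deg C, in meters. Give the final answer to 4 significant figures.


Step 1: D = D0 * exp(-Qd/(R*T))
T = 1143.15 K
D = 2.9091e-04 * exp(-209e3 / (8.314 * 1143.15)) = 8.19315e-14 m^2/s
Step 2: L = 2*sqrt(D*t)
t = 24 h = 86400 s
L = 2*sqrt(8.19315e-14 * 86400) = 1.683e-04 m


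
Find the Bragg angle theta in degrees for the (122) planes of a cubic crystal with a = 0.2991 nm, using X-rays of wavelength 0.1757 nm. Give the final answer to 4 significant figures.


d = a / sqrt(h^2+k^2+l^2)
d = 0.2991 / sqrt(9) = 0.0997 nm
lambda = 2*d*sin(theta)  =>  sin(theta) = lambda / (2*d)
sin(theta) = 0.1757 / (2 * 0.0997) = 0.881143
theta = 61.78 deg


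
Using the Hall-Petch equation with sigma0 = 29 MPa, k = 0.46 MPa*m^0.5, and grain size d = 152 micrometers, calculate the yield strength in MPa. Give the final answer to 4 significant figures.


sigma_y = sigma0 + k / sqrt(d)
d = 152 um = 1.52e-04 m
sigma_y = 29 + 0.46 / sqrt(1.52e-04)
sigma_y = 66.31 MPa


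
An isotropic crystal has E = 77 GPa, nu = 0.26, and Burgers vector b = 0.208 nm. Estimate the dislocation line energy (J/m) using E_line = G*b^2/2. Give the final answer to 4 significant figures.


Step 1: G = E / (2*(1+nu))
G = 77 / (2*(1+0.26)) = 30.5556 GPa = 3.05556e+10 Pa
Step 2: E_line = G*b^2/2
b = 0.208 nm = 2.08e-10 m
E_line = 0.5 * 3.05556e+10 * (2.08e-10)^2 = 6.61e-10 J/m


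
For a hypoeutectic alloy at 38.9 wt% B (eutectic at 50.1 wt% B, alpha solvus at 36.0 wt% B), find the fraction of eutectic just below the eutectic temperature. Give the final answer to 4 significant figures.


f_primary = (C_e - C0) / (C_e - C_alpha_max)
f_primary = (50.1 - 38.9) / (50.1 - 36.0)
f_primary = 0.794326
f_eutectic = 1 - 0.794326 = 0.2057


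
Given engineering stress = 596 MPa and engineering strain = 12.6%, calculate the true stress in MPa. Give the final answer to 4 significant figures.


sigma_true = sigma_eng * (1 + epsilon_eng)
sigma_true = 596 * (1 + 0.126)
sigma_true = 671.1 MPa


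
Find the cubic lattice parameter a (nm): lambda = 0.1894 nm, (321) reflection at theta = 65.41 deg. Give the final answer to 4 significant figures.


d = lambda / (2*sin(theta))
d = 0.1894 / (2*sin(65.41 deg))
d = 0.104145 nm
a = d * sqrt(h^2+k^2+l^2) = 0.104145 * sqrt(14)
a = 0.3897 nm


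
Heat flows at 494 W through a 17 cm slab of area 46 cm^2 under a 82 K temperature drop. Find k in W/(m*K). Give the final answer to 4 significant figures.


k = Q*L / (A*dT)
L = 0.17 m, A = 4.6e-03 m^2
k = 494 * 0.17 / (4.6e-03 * 82)
k = 222.6 W/(m*K)


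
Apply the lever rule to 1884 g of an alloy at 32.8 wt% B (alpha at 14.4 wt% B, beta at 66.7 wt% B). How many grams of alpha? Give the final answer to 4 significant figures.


f_alpha = (C_beta - C0) / (C_beta - C_alpha)
f_alpha = (66.7 - 32.8) / (66.7 - 14.4) = 0.648184
m_alpha = f_alpha * m_total = 0.648184 * 1884 = 1221 g


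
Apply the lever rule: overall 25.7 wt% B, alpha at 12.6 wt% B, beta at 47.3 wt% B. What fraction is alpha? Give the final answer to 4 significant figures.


f_alpha = (C_beta - C0) / (C_beta - C_alpha)
f_alpha = (47.3 - 25.7) / (47.3 - 12.6)
f_alpha = 0.6225


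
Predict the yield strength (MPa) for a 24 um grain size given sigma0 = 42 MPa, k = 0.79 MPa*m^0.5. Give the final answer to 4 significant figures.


sigma_y = sigma0 + k / sqrt(d)
d = 24 um = 2.4e-05 m
sigma_y = 42 + 0.79 / sqrt(2.4e-05)
sigma_y = 203.3 MPa


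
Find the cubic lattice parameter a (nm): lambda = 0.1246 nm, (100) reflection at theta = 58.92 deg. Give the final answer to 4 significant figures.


d = lambda / (2*sin(theta))
d = 0.1246 / (2*sin(58.92 deg))
d = 0.0727424 nm
a = d * sqrt(h^2+k^2+l^2) = 0.0727424 * sqrt(1)
a = 0.07274 nm


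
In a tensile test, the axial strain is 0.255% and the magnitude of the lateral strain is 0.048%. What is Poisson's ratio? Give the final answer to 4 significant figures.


nu = -epsilon_lat / epsilon_axial
Lateral strain is contraction (negative), so using magnitudes:
nu = 0.048 / 0.255
nu = 0.1882


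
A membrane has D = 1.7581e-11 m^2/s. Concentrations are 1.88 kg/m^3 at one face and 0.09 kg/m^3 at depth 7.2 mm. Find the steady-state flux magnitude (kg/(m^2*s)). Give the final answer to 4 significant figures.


J = -D * (dC/dx) = D * (C1 - C2) / dx
J = 1.7581e-11 * (1.88 - 0.09) / 7.2e-03
J = 4.371e-09 kg/(m^2*s)


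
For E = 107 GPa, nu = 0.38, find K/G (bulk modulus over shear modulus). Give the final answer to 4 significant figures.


G = E / (2*(1+nu))
G = 107 / (2*(1+0.38)) = 38.7681 GPa
K = E / (3*(1-2*nu))
K = 107 / (3*(1-2*0.38)) = 148.611 GPa
K/G = 148.611 / 38.7681 = 3.833


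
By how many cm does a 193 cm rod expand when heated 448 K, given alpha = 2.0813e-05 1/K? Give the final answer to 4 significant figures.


dL = L0 * alpha * dT
dL = 193 * 2.0813e-05 * 448
dL = 1.8 cm


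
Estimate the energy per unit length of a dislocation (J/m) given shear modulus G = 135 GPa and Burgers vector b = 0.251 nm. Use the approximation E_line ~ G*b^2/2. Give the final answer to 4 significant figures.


E = G*b^2/2
b = 0.251 nm = 2.51e-10 m
G = 135 GPa = 1.35e+11 Pa
E = 0.5 * 1.35e+11 * (2.51e-10)^2
E = 4.253e-09 J/m


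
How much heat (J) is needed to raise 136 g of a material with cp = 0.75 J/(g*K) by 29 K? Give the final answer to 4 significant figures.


Q = m * cp * dT
Q = 136 * 0.75 * 29
Q = 2958 J


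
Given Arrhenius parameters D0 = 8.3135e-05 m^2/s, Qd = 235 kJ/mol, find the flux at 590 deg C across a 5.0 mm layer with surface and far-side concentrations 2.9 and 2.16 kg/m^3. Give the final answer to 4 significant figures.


Step 1: D = D0 * exp(-Qd/(R*T))
T = 590 + 273.15 = 863.15 K
D = 8.3135e-05 * exp(-235e3 / (8.314 * 863.15)) = 4.98817e-19 m^2/s
Step 2: J = D * (C1 - C2) / dx
J = 4.98817e-19 * (2.9 - 2.16) / 5e-03
J = 7.382e-17 kg/(m^2*s)


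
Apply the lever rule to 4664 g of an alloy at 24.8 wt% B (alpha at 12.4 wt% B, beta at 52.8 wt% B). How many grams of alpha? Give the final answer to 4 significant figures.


f_alpha = (C_beta - C0) / (C_beta - C_alpha)
f_alpha = (52.8 - 24.8) / (52.8 - 12.4) = 0.693069
m_alpha = f_alpha * m_total = 0.693069 * 4664 = 3232 g


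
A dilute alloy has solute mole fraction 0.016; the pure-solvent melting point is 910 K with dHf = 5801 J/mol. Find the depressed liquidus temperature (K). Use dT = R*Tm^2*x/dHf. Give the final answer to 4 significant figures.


dT = R*Tm^2*x / dHf
dT = 8.314 * 910^2 * 0.016 / 5801
dT = 18.9893 K
T_new = 910 - 18.9893 = 891 K


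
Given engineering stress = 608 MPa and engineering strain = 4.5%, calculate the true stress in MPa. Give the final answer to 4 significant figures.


sigma_true = sigma_eng * (1 + epsilon_eng)
sigma_true = 608 * (1 + 0.045)
sigma_true = 635.4 MPa


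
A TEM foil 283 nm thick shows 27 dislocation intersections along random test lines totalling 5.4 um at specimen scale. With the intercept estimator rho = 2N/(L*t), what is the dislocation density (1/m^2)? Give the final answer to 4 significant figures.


rho = 2N / (L * t)
L = 5.4 um = 5.4e-06 m, t = 283 nm = 2.83e-07 m
rho = 2 * 27 / (5.4e-06 * 2.83e-07)
rho = 3.534e+13 1/m^2


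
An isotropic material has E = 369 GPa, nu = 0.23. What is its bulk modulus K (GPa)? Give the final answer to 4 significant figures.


K = E / (3*(1-2*nu))
K = 369 / (3*(1-2*0.23))
K = 227.8 GPa


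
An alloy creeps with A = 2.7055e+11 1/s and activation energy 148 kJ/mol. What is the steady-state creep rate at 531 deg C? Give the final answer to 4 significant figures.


rate = A * exp(-Q / (R*T))
T = 531 + 273.15 = 804.15 K
rate = 2.7055e+11 * exp(-148e3 / (8.314 * 804.15))
rate = 65.82 1/s


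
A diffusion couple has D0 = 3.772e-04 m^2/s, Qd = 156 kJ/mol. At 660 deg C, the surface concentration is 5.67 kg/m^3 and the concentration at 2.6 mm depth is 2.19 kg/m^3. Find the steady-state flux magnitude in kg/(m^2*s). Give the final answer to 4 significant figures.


Step 1: D = D0 * exp(-Qd/(R*T))
T = 660 + 273.15 = 933.15 K
D = 3.772e-04 * exp(-156e3 / (8.314 * 933.15)) = 6.98062e-13 m^2/s
Step 2: J = D * (C1 - C2) / dx
J = 6.98062e-13 * (5.67 - 2.19) / 2.6e-03
J = 9.343e-10 kg/(m^2*s)


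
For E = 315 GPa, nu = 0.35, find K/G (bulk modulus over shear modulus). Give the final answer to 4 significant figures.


G = E / (2*(1+nu))
G = 315 / (2*(1+0.35)) = 116.667 GPa
K = E / (3*(1-2*nu))
K = 315 / (3*(1-2*0.35)) = 350 GPa
K/G = 350 / 116.667 = 3


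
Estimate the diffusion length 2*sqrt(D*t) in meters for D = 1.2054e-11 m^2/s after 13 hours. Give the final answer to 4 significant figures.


t = 13 hr = 46800 s
Diffusion length = 2*sqrt(D*t)
= 2*sqrt(1.2054e-11 * 46800)
= 1.502e-03 m


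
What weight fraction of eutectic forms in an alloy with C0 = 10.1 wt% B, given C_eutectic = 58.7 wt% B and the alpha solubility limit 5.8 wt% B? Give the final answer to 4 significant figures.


f_primary = (C_e - C0) / (C_e - C_alpha_max)
f_primary = (58.7 - 10.1) / (58.7 - 5.8)
f_primary = 0.918715
f_eutectic = 1 - 0.918715 = 0.08129


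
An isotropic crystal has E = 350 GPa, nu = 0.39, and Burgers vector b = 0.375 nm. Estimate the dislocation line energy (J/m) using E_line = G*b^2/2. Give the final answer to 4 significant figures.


Step 1: G = E / (2*(1+nu))
G = 350 / (2*(1+0.39)) = 125.899 GPa = 1.25899e+11 Pa
Step 2: E_line = G*b^2/2
b = 0.375 nm = 3.75e-10 m
E_line = 0.5 * 1.25899e+11 * (3.75e-10)^2 = 8.852e-09 J/m


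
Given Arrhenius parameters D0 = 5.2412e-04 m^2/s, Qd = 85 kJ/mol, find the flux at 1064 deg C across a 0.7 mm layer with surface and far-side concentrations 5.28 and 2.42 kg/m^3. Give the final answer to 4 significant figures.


Step 1: D = D0 * exp(-Qd/(R*T))
T = 1064 + 273.15 = 1337.15 K
D = 5.2412e-04 * exp(-85e3 / (8.314 * 1337.15)) = 2.50529e-07 m^2/s
Step 2: J = D * (C1 - C2) / dx
J = 2.50529e-07 * (5.28 - 2.42) / 7e-04
J = 1.024e-03 kg/(m^2*s)


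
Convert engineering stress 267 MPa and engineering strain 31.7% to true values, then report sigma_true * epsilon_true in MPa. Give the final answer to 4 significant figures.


sigma_true = sigma_eng * (1 + epsilon_eng)
sigma_true = 267 * (1 + 0.317) = 351.639 MPa
epsilon_true = ln(1 + epsilon_eng)
epsilon_true = ln(1 + 0.317) = 0.275356
sigma_true * epsilon_true = 351.639 * 0.275356 = 96.83 MPa


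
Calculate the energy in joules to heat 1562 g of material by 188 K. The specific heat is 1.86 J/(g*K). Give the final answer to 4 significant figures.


Q = m * cp * dT
Q = 1562 * 1.86 * 188
Q = 546200 J


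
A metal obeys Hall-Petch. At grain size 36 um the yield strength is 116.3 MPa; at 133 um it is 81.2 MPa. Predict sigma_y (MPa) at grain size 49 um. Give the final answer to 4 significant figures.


sigma_y = sigma0 + k / sqrt(d)
1/sqrt(d1) = 1/sqrt(3.6e-05) = 166.667;  1/sqrt(d2) = 86.711
k = (sigma1 - sigma2) / (1/sqrt(d1) - 1/sqrt(d2)) = (116.3 - 81.2) / (166.667 - 86.711) = 0.438993 MPa*m^0.5
sigma0 = sigma1 - k/sqrt(d1) = 116.3 - 0.438993*166.667 = 43.1345 MPa
sigma_y(d3) = 43.1345 + 0.438993 / sqrt(4.9e-05) = 105.8 MPa


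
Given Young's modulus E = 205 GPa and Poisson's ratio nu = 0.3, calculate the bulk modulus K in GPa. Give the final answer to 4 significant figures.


K = E / (3*(1-2*nu))
K = 205 / (3*(1-2*0.3))
K = 170.8 GPa


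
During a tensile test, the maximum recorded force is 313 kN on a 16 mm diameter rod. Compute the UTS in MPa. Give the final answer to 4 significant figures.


A0 = pi*(d/2)^2 = pi*(16/2)^2 = 201.062 mm^2
UTS = F_max / A0 = 313*1000 / 201.062
UTS = 1557 MPa


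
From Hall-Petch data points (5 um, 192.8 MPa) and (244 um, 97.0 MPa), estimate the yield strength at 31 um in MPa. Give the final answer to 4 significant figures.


sigma_y = sigma0 + k / sqrt(d)
1/sqrt(d1) = 1/sqrt(5e-06) = 447.214;  1/sqrt(d2) = 64.0184
k = (sigma1 - sigma2) / (1/sqrt(d1) - 1/sqrt(d2)) = (192.8 - 97.0) / (447.214 - 64.0184) = 0.250003 MPa*m^0.5
sigma0 = sigma1 - k/sqrt(d1) = 192.8 - 0.250003*447.214 = 80.9952 MPa
sigma_y(d3) = 80.9952 + 0.250003 / sqrt(3.1e-05) = 125.9 MPa
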